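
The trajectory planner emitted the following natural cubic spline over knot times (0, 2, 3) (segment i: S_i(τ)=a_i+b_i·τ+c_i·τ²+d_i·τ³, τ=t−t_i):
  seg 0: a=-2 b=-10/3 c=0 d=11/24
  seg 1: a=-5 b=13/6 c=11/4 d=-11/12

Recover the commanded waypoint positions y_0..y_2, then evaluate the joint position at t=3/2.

y_0=-2 y_1=-5 y_2=-1
S(3/2) = -349/64

y_0 = S_0(0) = a_0 = -2
y_1 = S_1(0) = a_1 = -5
y_2 = S_1(1) = -1
t_q=3/2 is in segment 0 (τ=3/2); S_0(τ)=-349/64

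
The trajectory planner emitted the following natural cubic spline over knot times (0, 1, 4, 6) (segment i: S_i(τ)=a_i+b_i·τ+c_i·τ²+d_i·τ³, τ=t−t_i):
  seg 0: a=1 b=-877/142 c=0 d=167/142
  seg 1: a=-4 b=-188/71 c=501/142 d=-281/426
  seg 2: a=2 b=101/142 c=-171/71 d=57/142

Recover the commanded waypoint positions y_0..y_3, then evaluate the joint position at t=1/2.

y_0 = S_0(0) = a_0 = 1
y_1 = S_1(0) = a_1 = -4
y_2 = S_2(0) = a_2 = 2
y_3 = S_2(2) = -3
t_q=1/2 is in segment 0 (τ=1/2); S_0(τ)=-2205/1136

y_0=1 y_1=-4 y_2=2 y_3=-3
S(1/2) = -2205/1136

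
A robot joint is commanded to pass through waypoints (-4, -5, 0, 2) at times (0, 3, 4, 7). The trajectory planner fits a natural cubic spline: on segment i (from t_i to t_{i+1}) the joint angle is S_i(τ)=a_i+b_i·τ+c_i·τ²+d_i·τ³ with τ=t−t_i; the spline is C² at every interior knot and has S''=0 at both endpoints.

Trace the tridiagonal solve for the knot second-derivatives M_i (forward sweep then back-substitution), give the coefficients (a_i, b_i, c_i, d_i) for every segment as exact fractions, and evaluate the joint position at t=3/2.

  seg 0: a=-4 b=-18/7 c=0 d=47/189
  seg 1: a=-5 b=29/7 c=47/21 d=-29/21
  seg 2: a=0 b=94/21 c=-40/21 d=40/189
S(3/2) = -393/56

Δ: Δ0=-1/3, Δ1=5, Δ2=2/3
row 1: diag=8, rhs=32; c'=1/8, d'=4
row 2: denom=8−1·1/8=63/8; d'=(-26−1·4)/(63/8)=-80/21
back: M2=-80/21
back: M1=4−1/8·-80/21=94/21
M: M0=0, M1=94/21, M2=-80/21, M3=0
seg 0: a=-4, c=M0/2=0, d=(M1−M0)/(6·3)=47/189, b=Δ0−h0·(2M0+M1)/6=-18/7
seg 1: a=-5, c=M1/2=47/21, d=(M2−M1)/(6·1)=-29/21, b=Δ1−h1·(2M1+M2)/6=29/7
seg 2: a=0, c=M2/2=-40/21, d=(M3−M2)/(6·3)=40/189, b=Δ2−h2·(2M2+M3)/6=94/21
t_q=3/2 → seg 0, τ=3/2; S=-4+-18/7·τ+0·τ²+47/189·τ³=-393/56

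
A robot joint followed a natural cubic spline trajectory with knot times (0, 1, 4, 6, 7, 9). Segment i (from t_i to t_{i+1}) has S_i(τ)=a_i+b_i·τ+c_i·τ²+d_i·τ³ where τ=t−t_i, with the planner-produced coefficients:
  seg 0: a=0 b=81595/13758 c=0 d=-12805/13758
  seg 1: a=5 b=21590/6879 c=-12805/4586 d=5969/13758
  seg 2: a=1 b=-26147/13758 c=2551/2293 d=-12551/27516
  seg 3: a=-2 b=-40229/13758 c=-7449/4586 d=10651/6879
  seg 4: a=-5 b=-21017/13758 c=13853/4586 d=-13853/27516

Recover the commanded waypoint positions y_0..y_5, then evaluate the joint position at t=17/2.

y_0 = S_0(0) = a_0 = 0
y_1 = S_1(0) = a_1 = 5
y_2 = S_2(0) = a_2 = 1
y_3 = S_3(0) = a_3 = -2
y_4 = S_4(0) = a_4 = -5
y_5 = S_4(2) = 0
t_q=17/2 is in segment 4 (τ=3/2); S_4(τ)=-160985/73376

y_0=0 y_1=5 y_2=1 y_3=-2 y_4=-5 y_5=0
S(17/2) = -160985/73376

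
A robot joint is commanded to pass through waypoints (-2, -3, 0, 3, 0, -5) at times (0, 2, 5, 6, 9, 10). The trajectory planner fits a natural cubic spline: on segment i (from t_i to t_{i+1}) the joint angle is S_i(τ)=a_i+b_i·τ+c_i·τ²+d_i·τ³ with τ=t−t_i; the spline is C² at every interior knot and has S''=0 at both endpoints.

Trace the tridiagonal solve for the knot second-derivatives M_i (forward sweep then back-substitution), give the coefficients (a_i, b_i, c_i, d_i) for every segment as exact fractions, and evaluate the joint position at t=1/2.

Δ: Δ0=-1/2, Δ1=1, Δ2=3, Δ3=-1, Δ4=-5
row 1: diag=10, rhs=9; c'=3/10, d'=9/10
row 2: denom=8−3·3/10=71/10; d'=(12−3·9/10)/(71/10)=93/71
row 3: denom=8−1·10/71=558/71; d'=(-24−1·93/71)/(558/71)=-599/186
row 4: denom=8−3·71/186=425/62; d'=(-24−3·-599/186)/(425/62)=-889/425
back: M4=-889/425
back: M3=-599/186−71/186·-889/425=-3088/1275
back: M2=93/71−10/71·-3088/1275=421/255
back: M1=9/10−3/10·421/255=172/425
M: M0=0, M1=172/425, M2=421/255, M3=-3088/1275, M4=-889/425, M5=0
seg 0: a=-2, c=M0/2=0, d=(M1−M0)/(6·2)=43/1275, b=Δ0−h0·(2M0+M1)/6=-1619/2550
seg 1: a=-3, c=M1/2=86/425, d=(M2−M1)/(6·3)=1589/22950, b=Δ1−h1·(2M1+M2)/6=-587/2550
seg 2: a=0, c=M2/2=421/510, d=(M3−M2)/(6·1)=-577/850, b=Δ2−h2·(2M2+M3)/6=214/75
seg 3: a=3, c=M3/2=-1544/1275, d=(M4−M3)/(6·3)=421/22950, b=Δ3−h3·(2M3+M4)/6=6293/2550
seg 4: a=0, c=M4/2=-889/850, d=(M5−M4)/(6·1)=889/2550, b=Δ4−h4·(2M4+M5)/6=-5486/1275
t_q=1/2 → seg 0, τ=1/2; S=-2+-1619/2550·τ+0·τ²+43/1275·τ³=-1573/680

  seg 0: a=-2 b=-1619/2550 c=0 d=43/1275
  seg 1: a=-3 b=-587/2550 c=86/425 d=1589/22950
  seg 2: a=0 b=214/75 c=421/510 d=-577/850
  seg 3: a=3 b=6293/2550 c=-1544/1275 d=421/22950
  seg 4: a=0 b=-5486/1275 c=-889/850 d=889/2550
S(1/2) = -1573/680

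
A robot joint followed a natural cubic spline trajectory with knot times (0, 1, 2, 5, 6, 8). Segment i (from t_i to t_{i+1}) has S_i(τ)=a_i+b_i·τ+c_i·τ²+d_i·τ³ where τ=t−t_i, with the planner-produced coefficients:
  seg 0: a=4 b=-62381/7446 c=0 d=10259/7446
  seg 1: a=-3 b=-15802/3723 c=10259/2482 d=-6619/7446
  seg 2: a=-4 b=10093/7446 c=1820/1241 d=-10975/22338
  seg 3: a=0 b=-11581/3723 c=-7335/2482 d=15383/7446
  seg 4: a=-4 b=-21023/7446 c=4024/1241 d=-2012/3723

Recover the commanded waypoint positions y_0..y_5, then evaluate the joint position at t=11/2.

y_0 = S_0(0) = a_0 = 4
y_1 = S_1(0) = a_1 = -3
y_2 = S_2(0) = a_2 = -4
y_3 = S_3(0) = a_3 = 0
y_4 = S_4(0) = a_4 = -4
y_5 = S_4(2) = -1
t_q=11/2 is in segment 3 (τ=1/2); S_3(τ)=-40425/19856

y_0=4 y_1=-3 y_2=-4 y_3=0 y_4=-4 y_5=-1
S(11/2) = -40425/19856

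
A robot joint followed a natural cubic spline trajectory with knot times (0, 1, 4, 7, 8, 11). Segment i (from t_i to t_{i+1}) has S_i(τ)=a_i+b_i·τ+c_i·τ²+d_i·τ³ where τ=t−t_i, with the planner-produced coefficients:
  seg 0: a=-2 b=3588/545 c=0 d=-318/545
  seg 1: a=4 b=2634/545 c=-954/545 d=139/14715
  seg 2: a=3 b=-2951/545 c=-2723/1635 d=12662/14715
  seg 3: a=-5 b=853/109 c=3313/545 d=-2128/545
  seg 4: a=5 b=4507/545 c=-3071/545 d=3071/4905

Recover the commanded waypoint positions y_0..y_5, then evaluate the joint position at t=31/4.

y_0 = S_0(0) = a_0 = -2
y_1 = S_1(0) = a_1 = 4
y_2 = S_2(0) = a_2 = 3
y_3 = S_3(0) = a_3 = -5
y_4 = S_4(0) = a_4 = 5
y_5 = S_4(3) = -4
t_q=31/4 is in segment 3 (τ=3/4); S_3(τ)=23033/8720

y_0=-2 y_1=4 y_2=3 y_3=-5 y_4=5 y_5=-4
S(31/4) = 23033/8720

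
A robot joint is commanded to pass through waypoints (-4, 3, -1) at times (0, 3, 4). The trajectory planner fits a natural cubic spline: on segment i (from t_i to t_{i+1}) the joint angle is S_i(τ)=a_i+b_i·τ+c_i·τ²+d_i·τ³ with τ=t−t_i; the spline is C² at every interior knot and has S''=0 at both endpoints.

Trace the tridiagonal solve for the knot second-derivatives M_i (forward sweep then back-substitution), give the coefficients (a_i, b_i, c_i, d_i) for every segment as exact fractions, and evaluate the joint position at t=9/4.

Δ: Δ0=7/3, Δ1=-4
row 1: diag=8, rhs=-38; c'=1/8, d'=-19/4
back: M1=-19/4
M: M0=0, M1=-19/4, M2=0
seg 0: a=-4, c=M0/2=0, d=(M1−M0)/(6·3)=-19/72, b=Δ0−h0·(2M0+M1)/6=113/24
seg 1: a=3, c=M1/2=-19/8, d=(M2−M1)/(6·1)=19/24, b=Δ1−h1·(2M1+M2)/6=-29/12
t_q=9/4 → seg 0, τ=9/4; S=-4+113/24·τ+0·τ²+-19/72·τ³=1837/512

  seg 0: a=-4 b=113/24 c=0 d=-19/72
  seg 1: a=3 b=-29/12 c=-19/8 d=19/24
S(9/4) = 1837/512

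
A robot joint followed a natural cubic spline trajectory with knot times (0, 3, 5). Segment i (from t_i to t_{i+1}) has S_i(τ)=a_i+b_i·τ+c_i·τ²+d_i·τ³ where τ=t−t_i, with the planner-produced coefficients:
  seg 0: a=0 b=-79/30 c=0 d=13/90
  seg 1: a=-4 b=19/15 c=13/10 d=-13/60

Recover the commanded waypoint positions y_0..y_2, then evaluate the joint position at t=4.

y_0 = S_0(0) = a_0 = 0
y_1 = S_1(0) = a_1 = -4
y_2 = S_1(2) = 2
t_q=4 is in segment 1 (τ=1); S_1(τ)=-33/20

y_0=0 y_1=-4 y_2=2
S(4) = -33/20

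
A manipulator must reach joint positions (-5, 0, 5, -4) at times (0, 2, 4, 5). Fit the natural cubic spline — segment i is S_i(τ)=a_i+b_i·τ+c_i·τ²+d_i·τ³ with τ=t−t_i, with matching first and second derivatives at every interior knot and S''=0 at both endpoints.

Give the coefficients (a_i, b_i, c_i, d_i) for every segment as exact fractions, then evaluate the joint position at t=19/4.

Δ: Δ0=5/2, Δ1=5/2, Δ2=-9
row 1: diag=8, rhs=0; c'=1/4, d'=0
row 2: denom=6−2·1/4=11/2; d'=(-69−2·0)/(11/2)=-138/11
back: M2=-138/11
back: M1=0−1/4·-138/11=69/22
M: M0=0, M1=69/22, M2=-138/11, M3=0
seg 0: a=-5, c=M0/2=0, d=(M1−M0)/(6·2)=23/88, b=Δ0−h0·(2M0+M1)/6=16/11
seg 1: a=0, c=M1/2=69/44, d=(M2−M1)/(6·2)=-115/88, b=Δ1−h1·(2M1+M2)/6=101/22
seg 2: a=5, c=M2/2=-69/11, d=(M3−M2)/(6·1)=23/11, b=Δ2−h2·(2M2+M3)/6=-53/11
t_q=19/4 → seg 2, τ=3/4; S=5+-53/11·τ+-69/11·τ²+23/11·τ³=-887/704

  seg 0: a=-5 b=16/11 c=0 d=23/88
  seg 1: a=0 b=101/22 c=69/44 d=-115/88
  seg 2: a=5 b=-53/11 c=-69/11 d=23/11
S(19/4) = -887/704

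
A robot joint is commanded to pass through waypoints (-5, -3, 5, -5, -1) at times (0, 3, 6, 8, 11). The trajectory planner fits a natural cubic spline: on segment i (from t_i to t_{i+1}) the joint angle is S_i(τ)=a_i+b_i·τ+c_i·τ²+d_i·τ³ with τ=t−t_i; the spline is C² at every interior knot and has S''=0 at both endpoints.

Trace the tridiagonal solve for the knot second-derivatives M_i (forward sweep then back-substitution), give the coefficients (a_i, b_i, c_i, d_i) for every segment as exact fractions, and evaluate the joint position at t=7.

Δ: Δ0=2/3, Δ1=8/3, Δ2=-5, Δ3=4/3
row 1: diag=12, rhs=12; c'=1/4, d'=1
row 2: denom=10−3·1/4=37/4; d'=(-46−3·1)/(37/4)=-196/37
row 3: denom=10−2·8/37=354/37; d'=(38−2·-196/37)/(354/37)=899/177
back: M3=899/177
back: M2=-196/37−8/37·899/177=-1132/177
back: M1=1−1/4·-1132/177=460/177
M: M0=0, M1=460/177, M2=-1132/177, M3=899/177, M4=0
seg 0: a=-5, c=M0/2=0, d=(M1−M0)/(6·3)=230/1593, b=Δ0−h0·(2M0+M1)/6=-112/177
seg 1: a=-3, c=M1/2=230/177, d=(M2−M1)/(6·3)=-796/1593, b=Δ1−h1·(2M1+M2)/6=578/177
seg 2: a=5, c=M2/2=-566/177, d=(M3−M2)/(6·2)=677/708, b=Δ2−h2·(2M2+M3)/6=-430/177
seg 3: a=-5, c=M3/2=899/354, d=(M4−M3)/(6·3)=-899/3186, b=Δ3−h3·(2M3+M4)/6=-221/59
t_q=7 → seg 2, τ=1; S=5+-430/177·τ+-566/177·τ²+677/708·τ³=233/708

  seg 0: a=-5 b=-112/177 c=0 d=230/1593
  seg 1: a=-3 b=578/177 c=230/177 d=-796/1593
  seg 2: a=5 b=-430/177 c=-566/177 d=677/708
  seg 3: a=-5 b=-221/59 c=899/354 d=-899/3186
S(7) = 233/708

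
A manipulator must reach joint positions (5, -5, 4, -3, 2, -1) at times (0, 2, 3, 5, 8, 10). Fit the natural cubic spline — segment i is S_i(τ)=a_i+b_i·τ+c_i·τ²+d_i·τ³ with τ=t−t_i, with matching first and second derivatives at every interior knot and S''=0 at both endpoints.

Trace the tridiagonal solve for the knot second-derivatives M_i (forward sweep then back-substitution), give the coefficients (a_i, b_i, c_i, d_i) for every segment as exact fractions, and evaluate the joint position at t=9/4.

  seg 0: a=5 b=-94238/8835 c=0 d=50063/35340
  seg 1: a=-5 b=55951/8835 c=50063/5890 d=-103061/17670
  seg 2: a=4 b=103097/17670 c=-26499/2945 d=76523/35340
  seg 3: a=-3 b=-73741/17670 c=4705/1178 d=-18089/26505
  seg 4: a=2 b=24107/17670 c=-12653/5890 d=12653/35340
S(9/4) = -1122091/376960

Δ: Δ0=-5, Δ1=9, Δ2=-7/2, Δ3=5/3, Δ4=-3/2
row 1: diag=6, rhs=84; c'=1/6, d'=14
row 2: denom=6−1·1/6=35/6; d'=(-75−1·14)/(35/6)=-534/35
row 3: denom=10−2·12/35=326/35; d'=(31−2·-534/35)/(326/35)=2153/326
row 4: denom=10−3·105/326=2945/326; d'=(-19−3·2153/326)/(2945/326)=-12653/2945
back: M4=-12653/2945
back: M3=2153/326−105/326·-12653/2945=4705/589
back: M2=-534/35−12/35·4705/589=-52998/2945
back: M1=14−1/6·-52998/2945=50063/2945
M: M0=0, M1=50063/2945, M2=-52998/2945, M3=4705/589, M4=-12653/2945, M5=0
seg 0: a=5, c=M0/2=0, d=(M1−M0)/(6·2)=50063/35340, b=Δ0−h0·(2M0+M1)/6=-94238/8835
seg 1: a=-5, c=M1/2=50063/5890, d=(M2−M1)/(6·1)=-103061/17670, b=Δ1−h1·(2M1+M2)/6=55951/8835
seg 2: a=4, c=M2/2=-26499/2945, d=(M3−M2)/(6·2)=76523/35340, b=Δ2−h2·(2M2+M3)/6=103097/17670
seg 3: a=-3, c=M3/2=4705/1178, d=(M4−M3)/(6·3)=-18089/26505, b=Δ3−h3·(2M3+M4)/6=-73741/17670
seg 4: a=2, c=M4/2=-12653/5890, d=(M5−M4)/(6·2)=12653/35340, b=Δ4−h4·(2M4+M5)/6=24107/17670
t_q=9/4 → seg 1, τ=1/4; S=-5+55951/8835·τ+50063/5890·τ²+-103061/17670·τ³=-1122091/376960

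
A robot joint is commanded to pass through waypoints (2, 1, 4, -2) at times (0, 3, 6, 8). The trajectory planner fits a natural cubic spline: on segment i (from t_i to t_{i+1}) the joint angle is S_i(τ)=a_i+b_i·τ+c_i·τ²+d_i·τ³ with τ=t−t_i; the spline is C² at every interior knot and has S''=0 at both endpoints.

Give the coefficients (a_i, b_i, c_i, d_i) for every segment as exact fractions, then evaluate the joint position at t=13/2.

Δ: Δ0=-1/3, Δ1=1, Δ2=-3
row 1: diag=12, rhs=8; c'=1/4, d'=2/3
row 2: denom=10−3·1/4=37/4; d'=(-24−3·2/3)/(37/4)=-104/37
back: M2=-104/37
back: M1=2/3−1/4·-104/37=152/111
M: M0=0, M1=152/111, M2=-104/37, M3=0
seg 0: a=2, c=M0/2=0, d=(M1−M0)/(6·3)=76/999, b=Δ0−h0·(2M0+M1)/6=-113/111
seg 1: a=1, c=M1/2=76/111, d=(M2−M1)/(6·3)=-232/999, b=Δ1−h1·(2M1+M2)/6=115/111
seg 2: a=4, c=M2/2=-52/37, d=(M3−M2)/(6·2)=26/111, b=Δ2−h2·(2M2+M3)/6=-125/111
t_q=13/2 → seg 2, τ=1/2; S=4+-125/111·τ+-52/37·τ²+26/111·τ³=461/148

  seg 0: a=2 b=-113/111 c=0 d=76/999
  seg 1: a=1 b=115/111 c=76/111 d=-232/999
  seg 2: a=4 b=-125/111 c=-52/37 d=26/111
S(13/2) = 461/148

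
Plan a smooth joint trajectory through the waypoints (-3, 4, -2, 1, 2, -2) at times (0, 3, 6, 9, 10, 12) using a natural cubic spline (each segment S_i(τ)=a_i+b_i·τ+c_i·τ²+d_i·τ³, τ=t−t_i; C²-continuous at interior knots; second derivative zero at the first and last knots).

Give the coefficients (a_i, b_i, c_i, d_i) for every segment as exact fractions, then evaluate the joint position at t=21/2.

  seg 0: a=-3 b=7037/1899 c=0 d=-2606/17091
  seg 1: a=4 b=-781/1899 c=-2606/1899 d=4801/17091
  seg 2: a=-2 b=-2014/1899 c=2195/1899 d=-2672/17091
  seg 3: a=1 b=3140/1899 c=-53/211 d=-764/1899
  seg 4: a=2 b=-106/1899 c=-923/633 d=923/3798
S(21/2) = 16589/10128

Δ: Δ0=7/3, Δ1=-2, Δ2=1, Δ3=1, Δ4=-2
row 1: diag=12, rhs=-26; c'=1/4, d'=-13/6
row 2: denom=12−3·1/4=45/4; d'=(18−3·-13/6)/(45/4)=98/45
row 3: denom=8−3·4/15=36/5; d'=(0−3·98/45)/(36/5)=-49/54
row 4: denom=6−1·5/36=211/36; d'=(-18−1·-49/54)/(211/36)=-1846/633
back: M4=-1846/633
back: M3=-49/54−5/36·-1846/633=-106/211
back: M2=98/45−4/15·-106/211=4390/1899
back: M1=-13/6−1/4·4390/1899=-5212/1899
M: M0=0, M1=-5212/1899, M2=4390/1899, M3=-106/211, M4=-1846/633, M5=0
seg 0: a=-3, c=M0/2=0, d=(M1−M0)/(6·3)=-2606/17091, b=Δ0−h0·(2M0+M1)/6=7037/1899
seg 1: a=4, c=M1/2=-2606/1899, d=(M2−M1)/(6·3)=4801/17091, b=Δ1−h1·(2M1+M2)/6=-781/1899
seg 2: a=-2, c=M2/2=2195/1899, d=(M3−M2)/(6·3)=-2672/17091, b=Δ2−h2·(2M2+M3)/6=-2014/1899
seg 3: a=1, c=M3/2=-53/211, d=(M4−M3)/(6·1)=-764/1899, b=Δ3−h3·(2M3+M4)/6=3140/1899
seg 4: a=2, c=M4/2=-923/633, d=(M5−M4)/(6·2)=923/3798, b=Δ4−h4·(2M4+M5)/6=-106/1899
t_q=21/2 → seg 4, τ=1/2; S=2+-106/1899·τ+-923/633·τ²+923/3798·τ³=16589/10128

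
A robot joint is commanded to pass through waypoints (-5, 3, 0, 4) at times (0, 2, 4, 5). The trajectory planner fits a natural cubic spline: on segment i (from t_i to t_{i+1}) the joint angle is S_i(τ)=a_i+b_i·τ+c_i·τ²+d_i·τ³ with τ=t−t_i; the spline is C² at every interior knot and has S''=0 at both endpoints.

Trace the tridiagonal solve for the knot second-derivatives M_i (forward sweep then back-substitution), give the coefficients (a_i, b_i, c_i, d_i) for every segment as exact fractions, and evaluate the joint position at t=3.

Δ: Δ0=4, Δ1=-3/2, Δ2=4
row 1: diag=8, rhs=-33; c'=1/4, d'=-33/8
row 2: denom=6−2·1/4=11/2; d'=(33−2·-33/8)/(11/2)=15/2
back: M2=15/2
back: M1=-33/8−1/4·15/2=-6
M: M0=0, M1=-6, M2=15/2, M3=0
seg 0: a=-5, c=M0/2=0, d=(M1−M0)/(6·2)=-1/2, b=Δ0−h0·(2M0+M1)/6=6
seg 1: a=3, c=M1/2=-3, d=(M2−M1)/(6·2)=9/8, b=Δ1−h1·(2M1+M2)/6=0
seg 2: a=0, c=M2/2=15/4, d=(M3−M2)/(6·1)=-5/4, b=Δ2−h2·(2M2+M3)/6=3/2
t_q=3 → seg 1, τ=1; S=3+0·τ+-3·τ²+9/8·τ³=9/8

  seg 0: a=-5 b=6 c=0 d=-1/2
  seg 1: a=3 b=0 c=-3 d=9/8
  seg 2: a=0 b=3/2 c=15/4 d=-5/4
S(3) = 9/8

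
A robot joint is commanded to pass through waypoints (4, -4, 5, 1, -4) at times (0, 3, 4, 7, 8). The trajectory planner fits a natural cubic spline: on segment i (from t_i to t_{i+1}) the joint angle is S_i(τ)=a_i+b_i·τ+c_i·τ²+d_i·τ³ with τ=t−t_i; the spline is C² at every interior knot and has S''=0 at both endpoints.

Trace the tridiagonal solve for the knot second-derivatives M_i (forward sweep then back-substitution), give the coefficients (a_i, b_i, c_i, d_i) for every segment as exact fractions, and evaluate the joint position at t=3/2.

Δ: Δ0=-8/3, Δ1=9, Δ2=-4/3, Δ3=-5
row 1: diag=8, rhs=70; c'=1/8, d'=35/4
row 2: denom=8−1·1/8=63/8; d'=(-62−1·35/4)/(63/8)=-566/63
row 3: denom=8−3·8/21=48/7; d'=(-22−3·-566/63)/(48/7)=13/18
back: M3=13/18
back: M2=-566/63−8/21·13/18=-250/27
back: M1=35/4−1/8·-250/27=535/54
M: M0=0, M1=535/54, M2=-250/27, M3=13/18, M4=0
seg 0: a=4, c=M0/2=0, d=(M1−M0)/(6·3)=535/972, b=Δ0−h0·(2M0+M1)/6=-823/108
seg 1: a=-4, c=M1/2=535/108, d=(M2−M1)/(6·1)=-115/36, b=Δ1−h1·(2M1+M2)/6=391/54
seg 2: a=5, c=M2/2=-125/27, d=(M3−M2)/(6·3)=539/972, b=Δ2−h2·(2M2+M3)/6=817/108
seg 3: a=1, c=M3/2=13/36, d=(M4−M3)/(6·1)=-13/108, b=Δ3−h3·(2M3+M4)/6=-283/54
t_q=3/2 → seg 0, τ=3/2; S=4+-823/108·τ+0·τ²+535/972·τ³=-535/96

  seg 0: a=4 b=-823/108 c=0 d=535/972
  seg 1: a=-4 b=391/54 c=535/108 d=-115/36
  seg 2: a=5 b=817/108 c=-125/27 d=539/972
  seg 3: a=1 b=-283/54 c=13/36 d=-13/108
S(3/2) = -535/96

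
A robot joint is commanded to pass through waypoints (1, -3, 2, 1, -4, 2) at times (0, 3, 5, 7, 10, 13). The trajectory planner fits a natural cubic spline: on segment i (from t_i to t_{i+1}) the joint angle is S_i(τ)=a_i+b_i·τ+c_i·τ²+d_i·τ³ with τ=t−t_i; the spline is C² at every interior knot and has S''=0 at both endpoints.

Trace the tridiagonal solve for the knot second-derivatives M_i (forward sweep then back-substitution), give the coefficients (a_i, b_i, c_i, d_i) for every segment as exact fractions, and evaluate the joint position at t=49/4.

  seg 0: a=1 b=-3661/1326 c=0 d=631/3978
  seg 1: a=-3 b=1009/663 c=631/442 d=-2489/5304
  seg 2: a=2 b=2123/1326 c=-1227/884 d=895/5304
  seg 3: a=1 b=-1277/663 c=-83/221 d=919/5967
  seg 4: a=-4 b=-14/663 c=670/663 d=-670/5967
S(49/4) = -1489/7072

Δ: Δ0=-4/3, Δ1=5/2, Δ2=-1/2, Δ3=-5/3, Δ4=2
row 1: diag=10, rhs=23; c'=1/5, d'=23/10
row 2: denom=8−2·1/5=38/5; d'=(-18−2·23/10)/(38/5)=-113/38
row 3: denom=10−2·5/19=180/19; d'=(-7−2·-113/38)/(180/19)=-1/9
row 4: denom=12−3·19/60=221/20; d'=(22−3·-1/9)/(221/20)=1340/663
back: M4=1340/663
back: M3=-1/9−19/60·1340/663=-166/221
back: M2=-113/38−5/19·-166/221=-1227/442
back: M1=23/10−1/5·-1227/442=631/221
M: M0=0, M1=631/221, M2=-1227/442, M3=-166/221, M4=1340/663, M5=0
seg 0: a=1, c=M0/2=0, d=(M1−M0)/(6·3)=631/3978, b=Δ0−h0·(2M0+M1)/6=-3661/1326
seg 1: a=-3, c=M1/2=631/442, d=(M2−M1)/(6·2)=-2489/5304, b=Δ1−h1·(2M1+M2)/6=1009/663
seg 2: a=2, c=M2/2=-1227/884, d=(M3−M2)/(6·2)=895/5304, b=Δ2−h2·(2M2+M3)/6=2123/1326
seg 3: a=1, c=M3/2=-83/221, d=(M4−M3)/(6·3)=919/5967, b=Δ3−h3·(2M3+M4)/6=-1277/663
seg 4: a=-4, c=M4/2=670/663, d=(M5−M4)/(6·3)=-670/5967, b=Δ4−h4·(2M4+M5)/6=-14/663
t_q=49/4 → seg 4, τ=9/4; S=-4+-14/663·τ+670/663·τ²+-670/5967·τ³=-1489/7072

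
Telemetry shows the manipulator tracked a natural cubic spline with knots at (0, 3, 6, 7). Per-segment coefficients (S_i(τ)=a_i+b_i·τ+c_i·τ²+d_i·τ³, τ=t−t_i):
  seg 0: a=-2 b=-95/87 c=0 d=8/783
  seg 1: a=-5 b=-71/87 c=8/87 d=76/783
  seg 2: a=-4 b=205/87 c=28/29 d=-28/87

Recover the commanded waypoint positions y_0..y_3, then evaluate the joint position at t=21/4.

y_0=-2 y_1=-5 y_2=-4 y_3=-1
S(21/4) = -2443/464

y_0 = S_0(0) = a_0 = -2
y_1 = S_1(0) = a_1 = -5
y_2 = S_2(0) = a_2 = -4
y_3 = S_2(1) = -1
t_q=21/4 is in segment 1 (τ=9/4); S_1(τ)=-2443/464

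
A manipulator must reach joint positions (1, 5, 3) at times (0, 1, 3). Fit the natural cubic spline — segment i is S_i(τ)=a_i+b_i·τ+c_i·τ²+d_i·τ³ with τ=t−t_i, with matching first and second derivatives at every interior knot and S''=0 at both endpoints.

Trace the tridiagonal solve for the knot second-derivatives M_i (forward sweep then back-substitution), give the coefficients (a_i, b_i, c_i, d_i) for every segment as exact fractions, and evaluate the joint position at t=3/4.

  seg 0: a=1 b=29/6 c=0 d=-5/6
  seg 1: a=5 b=7/3 c=-5/2 d=5/12
S(3/4) = 547/128

Δ: Δ0=4, Δ1=-1
row 1: diag=6, rhs=-30; c'=1/3, d'=-5
back: M1=-5
M: M0=0, M1=-5, M2=0
seg 0: a=1, c=M0/2=0, d=(M1−M0)/(6·1)=-5/6, b=Δ0−h0·(2M0+M1)/6=29/6
seg 1: a=5, c=M1/2=-5/2, d=(M2−M1)/(6·2)=5/12, b=Δ1−h1·(2M1+M2)/6=7/3
t_q=3/4 → seg 0, τ=3/4; S=1+29/6·τ+0·τ²+-5/6·τ³=547/128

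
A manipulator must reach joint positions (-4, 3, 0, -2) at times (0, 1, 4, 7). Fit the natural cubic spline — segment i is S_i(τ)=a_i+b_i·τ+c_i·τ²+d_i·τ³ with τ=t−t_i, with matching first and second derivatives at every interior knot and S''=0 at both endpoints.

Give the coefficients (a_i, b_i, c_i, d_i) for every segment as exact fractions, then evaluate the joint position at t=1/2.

  seg 0: a=-4 b=706/87 c=0 d=-97/87
  seg 1: a=3 b=415/87 c=-97/29 d=371/783
  seg 2: a=0 b=-218/87 c=80/87 d=-80/783
S(1/2) = -19/232

Δ: Δ0=7, Δ1=-1, Δ2=-2/3
row 1: diag=8, rhs=-48; c'=3/8, d'=-6
row 2: denom=12−3·3/8=87/8; d'=(2−3·-6)/(87/8)=160/87
back: M2=160/87
back: M1=-6−3/8·160/87=-194/29
M: M0=0, M1=-194/29, M2=160/87, M3=0
seg 0: a=-4, c=M0/2=0, d=(M1−M0)/(6·1)=-97/87, b=Δ0−h0·(2M0+M1)/6=706/87
seg 1: a=3, c=M1/2=-97/29, d=(M2−M1)/(6·3)=371/783, b=Δ1−h1·(2M1+M2)/6=415/87
seg 2: a=0, c=M2/2=80/87, d=(M3−M2)/(6·3)=-80/783, b=Δ2−h2·(2M2+M3)/6=-218/87
t_q=1/2 → seg 0, τ=1/2; S=-4+706/87·τ+0·τ²+-97/87·τ³=-19/232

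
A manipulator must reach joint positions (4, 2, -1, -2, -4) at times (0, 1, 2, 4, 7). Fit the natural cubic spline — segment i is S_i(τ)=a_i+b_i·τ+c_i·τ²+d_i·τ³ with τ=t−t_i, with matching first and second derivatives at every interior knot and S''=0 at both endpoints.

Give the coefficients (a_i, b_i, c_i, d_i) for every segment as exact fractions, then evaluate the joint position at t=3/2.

  seg 0: a=4 b=-520/321 c=0 d=-122/321
  seg 1: a=2 b=-886/321 c=-122/107 d=289/321
  seg 2: a=-1 b=-751/321 c=167/107 d=-823/2568
  seg 3: a=-2 b=37/642 c=-155/428 d=155/3852
S(3/2) = 383/856

Δ: Δ0=-2, Δ1=-3, Δ2=-1/2, Δ3=-2/3
row 1: diag=4, rhs=-6; c'=1/4, d'=-3/2
row 2: denom=6−1·1/4=23/4; d'=(15−1·-3/2)/(23/4)=66/23
row 3: denom=10−2·8/23=214/23; d'=(-1−2·66/23)/(214/23)=-155/214
back: M3=-155/214
back: M2=66/23−8/23·-155/214=334/107
back: M1=-3/2−1/4·334/107=-244/107
M: M0=0, M1=-244/107, M2=334/107, M3=-155/214, M4=0
seg 0: a=4, c=M0/2=0, d=(M1−M0)/(6·1)=-122/321, b=Δ0−h0·(2M0+M1)/6=-520/321
seg 1: a=2, c=M1/2=-122/107, d=(M2−M1)/(6·1)=289/321, b=Δ1−h1·(2M1+M2)/6=-886/321
seg 2: a=-1, c=M2/2=167/107, d=(M3−M2)/(6·2)=-823/2568, b=Δ2−h2·(2M2+M3)/6=-751/321
seg 3: a=-2, c=M3/2=-155/428, d=(M4−M3)/(6·3)=155/3852, b=Δ3−h3·(2M3+M4)/6=37/642
t_q=3/2 → seg 1, τ=1/2; S=2+-886/321·τ+-122/107·τ²+289/321·τ³=383/856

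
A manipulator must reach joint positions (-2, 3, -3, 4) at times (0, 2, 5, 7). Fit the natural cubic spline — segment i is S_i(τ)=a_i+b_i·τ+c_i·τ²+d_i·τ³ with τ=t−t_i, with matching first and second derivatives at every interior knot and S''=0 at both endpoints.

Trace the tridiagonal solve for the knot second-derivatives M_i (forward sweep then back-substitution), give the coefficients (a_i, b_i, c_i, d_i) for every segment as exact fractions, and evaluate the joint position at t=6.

  seg 0: a=-2 b=701/182 c=0 d=-123/364
  seg 1: a=3 b=-37/182 c=-369/182 d=10/21
  seg 2: a=-3 b=89/182 c=411/182 d=-137/364
S(6) = -229/364

Δ: Δ0=5/2, Δ1=-2, Δ2=7/2
row 1: diag=10, rhs=-27; c'=3/10, d'=-27/10
row 2: denom=10−3·3/10=91/10; d'=(33−3·-27/10)/(91/10)=411/91
back: M2=411/91
back: M1=-27/10−3/10·411/91=-369/91
M: M0=0, M1=-369/91, M2=411/91, M3=0
seg 0: a=-2, c=M0/2=0, d=(M1−M0)/(6·2)=-123/364, b=Δ0−h0·(2M0+M1)/6=701/182
seg 1: a=3, c=M1/2=-369/182, d=(M2−M1)/(6·3)=10/21, b=Δ1−h1·(2M1+M2)/6=-37/182
seg 2: a=-3, c=M2/2=411/182, d=(M3−M2)/(6·2)=-137/364, b=Δ2−h2·(2M2+M3)/6=89/182
t_q=6 → seg 2, τ=1; S=-3+89/182·τ+411/182·τ²+-137/364·τ³=-229/364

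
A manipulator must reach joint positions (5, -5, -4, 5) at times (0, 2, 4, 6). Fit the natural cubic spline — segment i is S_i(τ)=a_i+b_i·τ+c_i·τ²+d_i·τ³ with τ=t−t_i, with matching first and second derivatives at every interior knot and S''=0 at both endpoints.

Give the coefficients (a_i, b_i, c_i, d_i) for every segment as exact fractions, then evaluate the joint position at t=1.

Δ: Δ0=-5, Δ1=1/2, Δ2=9/2
row 1: diag=8, rhs=33; c'=1/4, d'=33/8
row 2: denom=8−2·1/4=15/2; d'=(24−2·33/8)/(15/2)=21/10
back: M2=21/10
back: M1=33/8−1/4·21/10=18/5
M: M0=0, M1=18/5, M2=21/10, M3=0
seg 0: a=5, c=M0/2=0, d=(M1−M0)/(6·2)=3/10, b=Δ0−h0·(2M0+M1)/6=-31/5
seg 1: a=-5, c=M1/2=9/5, d=(M2−M1)/(6·2)=-1/8, b=Δ1−h1·(2M1+M2)/6=-13/5
seg 2: a=-4, c=M2/2=21/20, d=(M3−M2)/(6·2)=-7/40, b=Δ2−h2·(2M2+M3)/6=31/10
t_q=1 → seg 0, τ=1; S=5+-31/5·τ+0·τ²+3/10·τ³=-9/10

  seg 0: a=5 b=-31/5 c=0 d=3/10
  seg 1: a=-5 b=-13/5 c=9/5 d=-1/8
  seg 2: a=-4 b=31/10 c=21/20 d=-7/40
S(1) = -9/10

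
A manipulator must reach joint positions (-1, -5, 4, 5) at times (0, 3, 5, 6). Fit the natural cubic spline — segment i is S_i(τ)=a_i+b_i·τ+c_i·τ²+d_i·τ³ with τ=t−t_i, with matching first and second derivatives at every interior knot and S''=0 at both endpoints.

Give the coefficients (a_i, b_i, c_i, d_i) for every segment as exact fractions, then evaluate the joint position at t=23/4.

Δ: Δ0=-4/3, Δ1=9/2, Δ2=1
row 1: diag=10, rhs=35; c'=1/5, d'=7/2
row 2: denom=6−2·1/5=28/5; d'=(-21−2·7/2)/(28/5)=-5
back: M2=-5
back: M1=7/2−1/5·-5=9/2
M: M0=0, M1=9/2, M2=-5, M3=0
seg 0: a=-1, c=M0/2=0, d=(M1−M0)/(6·3)=1/4, b=Δ0−h0·(2M0+M1)/6=-43/12
seg 1: a=-5, c=M1/2=9/4, d=(M2−M1)/(6·2)=-19/24, b=Δ1−h1·(2M1+M2)/6=19/6
seg 2: a=4, c=M2/2=-5/2, d=(M3−M2)/(6·1)=5/6, b=Δ2−h2·(2M2+M3)/6=8/3
t_q=23/4 → seg 2, τ=3/4; S=4+8/3·τ+-5/2·τ²+5/6·τ³=633/128

  seg 0: a=-1 b=-43/12 c=0 d=1/4
  seg 1: a=-5 b=19/6 c=9/4 d=-19/24
  seg 2: a=4 b=8/3 c=-5/2 d=5/6
S(23/4) = 633/128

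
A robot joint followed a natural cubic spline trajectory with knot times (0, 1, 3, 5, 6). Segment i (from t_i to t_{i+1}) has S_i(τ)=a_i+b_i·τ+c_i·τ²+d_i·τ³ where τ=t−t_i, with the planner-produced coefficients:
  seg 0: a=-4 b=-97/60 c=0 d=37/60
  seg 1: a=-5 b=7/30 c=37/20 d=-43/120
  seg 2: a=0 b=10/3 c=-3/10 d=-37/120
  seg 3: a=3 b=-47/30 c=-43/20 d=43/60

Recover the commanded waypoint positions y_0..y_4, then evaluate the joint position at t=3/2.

y_0=-4 y_1=-5 y_2=0 y_3=3 y_4=0
S(3/2) = -1429/320

y_0 = S_0(0) = a_0 = -4
y_1 = S_1(0) = a_1 = -5
y_2 = S_2(0) = a_2 = 0
y_3 = S_3(0) = a_3 = 3
y_4 = S_3(1) = 0
t_q=3/2 is in segment 1 (τ=1/2); S_1(τ)=-1429/320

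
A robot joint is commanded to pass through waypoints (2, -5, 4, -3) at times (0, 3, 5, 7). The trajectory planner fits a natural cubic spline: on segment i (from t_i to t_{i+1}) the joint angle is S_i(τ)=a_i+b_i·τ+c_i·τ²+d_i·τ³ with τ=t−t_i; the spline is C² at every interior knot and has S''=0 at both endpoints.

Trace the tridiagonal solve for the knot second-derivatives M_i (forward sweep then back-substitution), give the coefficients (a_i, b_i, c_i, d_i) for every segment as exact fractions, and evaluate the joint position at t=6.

  seg 0: a=2 b=-292/57 c=0 d=53/171
  seg 1: a=-5 b=185/57 c=53/19 d=-493/456
  seg 2: a=4 b=163/114 c=-281/76 d=281/456
S(6) = 357/152

Δ: Δ0=-7/3, Δ1=9/2, Δ2=-7/2
row 1: diag=10, rhs=41; c'=1/5, d'=41/10
row 2: denom=8−2·1/5=38/5; d'=(-48−2·41/10)/(38/5)=-281/38
back: M2=-281/38
back: M1=41/10−1/5·-281/38=106/19
M: M0=0, M1=106/19, M2=-281/38, M3=0
seg 0: a=2, c=M0/2=0, d=(M1−M0)/(6·3)=53/171, b=Δ0−h0·(2M0+M1)/6=-292/57
seg 1: a=-5, c=M1/2=53/19, d=(M2−M1)/(6·2)=-493/456, b=Δ1−h1·(2M1+M2)/6=185/57
seg 2: a=4, c=M2/2=-281/76, d=(M3−M2)/(6·2)=281/456, b=Δ2−h2·(2M2+M3)/6=163/114
t_q=6 → seg 2, τ=1; S=4+163/114·τ+-281/76·τ²+281/456·τ³=357/152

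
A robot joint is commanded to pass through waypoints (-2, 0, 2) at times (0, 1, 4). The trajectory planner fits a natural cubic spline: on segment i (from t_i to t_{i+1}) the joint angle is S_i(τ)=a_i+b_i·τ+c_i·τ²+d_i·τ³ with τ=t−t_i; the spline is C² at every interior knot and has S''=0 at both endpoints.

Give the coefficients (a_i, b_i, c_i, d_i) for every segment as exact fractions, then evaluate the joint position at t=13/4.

Δ: Δ0=2, Δ1=2/3
row 1: diag=8, rhs=-8; c'=3/8, d'=-1
back: M1=-1
M: M0=0, M1=-1, M2=0
seg 0: a=-2, c=M0/2=0, d=(M1−M0)/(6·1)=-1/6, b=Δ0−h0·(2M0+M1)/6=13/6
seg 1: a=0, c=M1/2=-1/2, d=(M2−M1)/(6·3)=1/18, b=Δ1−h1·(2M1+M2)/6=5/3
t_q=13/4 → seg 1, τ=9/4; S=0+5/3·τ+-1/2·τ²+1/18·τ³=237/128

  seg 0: a=-2 b=13/6 c=0 d=-1/6
  seg 1: a=0 b=5/3 c=-1/2 d=1/18
S(13/4) = 237/128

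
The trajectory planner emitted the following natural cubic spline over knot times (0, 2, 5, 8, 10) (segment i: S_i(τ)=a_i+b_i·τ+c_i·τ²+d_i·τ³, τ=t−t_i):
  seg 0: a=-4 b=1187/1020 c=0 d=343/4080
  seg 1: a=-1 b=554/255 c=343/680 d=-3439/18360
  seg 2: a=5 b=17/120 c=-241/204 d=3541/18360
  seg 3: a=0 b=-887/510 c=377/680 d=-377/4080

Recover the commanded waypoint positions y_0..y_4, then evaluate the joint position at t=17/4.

y_0 = S_0(0) = a_0 = -4
y_1 = S_1(0) = a_1 = -1
y_2 = S_2(0) = a_2 = 5
y_3 = S_3(0) = a_3 = 0
y_4 = S_3(2) = -2
t_q=17/4 is in segment 1 (τ=9/4); S_1(τ)=37499/8704

y_0=-4 y_1=-1 y_2=5 y_3=0 y_4=-2
S(17/4) = 37499/8704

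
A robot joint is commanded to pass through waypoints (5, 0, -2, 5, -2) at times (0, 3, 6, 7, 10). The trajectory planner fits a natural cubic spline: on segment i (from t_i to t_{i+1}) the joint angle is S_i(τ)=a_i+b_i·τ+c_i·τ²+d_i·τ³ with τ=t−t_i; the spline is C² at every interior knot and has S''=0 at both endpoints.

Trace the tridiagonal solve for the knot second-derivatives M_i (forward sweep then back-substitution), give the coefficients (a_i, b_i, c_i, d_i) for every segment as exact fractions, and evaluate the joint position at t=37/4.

  seg 0: a=5 b=-77/76 c=0 d=-149/2052
  seg 1: a=0 b=-113/38 c=-149/228 d=973/2052
  seg 2: a=-2 b=449/76 c=206/57 d=-575/228
  seg 3: a=5 b=635/114 c=-901/228 d=901/2052
S(37/4) = 12299/4864

Δ: Δ0=-5/3, Δ1=-2/3, Δ2=7, Δ3=-7/3
row 1: diag=12, rhs=6; c'=1/4, d'=1/2
row 2: denom=8−3·1/4=29/4; d'=(46−3·1/2)/(29/4)=178/29
row 3: denom=8−1·4/29=228/29; d'=(-56−1·178/29)/(228/29)=-901/114
back: M3=-901/114
back: M2=178/29−4/29·-901/114=412/57
back: M1=1/2−1/4·412/57=-149/114
M: M0=0, M1=-149/114, M2=412/57, M3=-901/114, M4=0
seg 0: a=5, c=M0/2=0, d=(M1−M0)/(6·3)=-149/2052, b=Δ0−h0·(2M0+M1)/6=-77/76
seg 1: a=0, c=M1/2=-149/228, d=(M2−M1)/(6·3)=973/2052, b=Δ1−h1·(2M1+M2)/6=-113/38
seg 2: a=-2, c=M2/2=206/57, d=(M3−M2)/(6·1)=-575/228, b=Δ2−h2·(2M2+M3)/6=449/76
seg 3: a=5, c=M3/2=-901/228, d=(M4−M3)/(6·3)=901/2052, b=Δ3−h3·(2M3+M4)/6=635/114
t_q=37/4 → seg 3, τ=9/4; S=5+635/114·τ+-901/228·τ²+901/2052·τ³=12299/4864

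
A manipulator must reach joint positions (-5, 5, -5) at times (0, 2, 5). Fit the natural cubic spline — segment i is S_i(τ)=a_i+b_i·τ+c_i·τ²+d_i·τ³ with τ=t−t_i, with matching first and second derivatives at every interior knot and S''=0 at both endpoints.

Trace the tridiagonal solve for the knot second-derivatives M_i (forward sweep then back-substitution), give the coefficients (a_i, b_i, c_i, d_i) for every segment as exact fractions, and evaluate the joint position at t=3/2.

  seg 0: a=-5 b=20/3 c=0 d=-5/12
  seg 1: a=5 b=5/3 c=-5/2 d=5/18
S(3/2) = 115/32

Δ: Δ0=5, Δ1=-10/3
row 1: diag=10, rhs=-50; c'=3/10, d'=-5
back: M1=-5
M: M0=0, M1=-5, M2=0
seg 0: a=-5, c=M0/2=0, d=(M1−M0)/(6·2)=-5/12, b=Δ0−h0·(2M0+M1)/6=20/3
seg 1: a=5, c=M1/2=-5/2, d=(M2−M1)/(6·3)=5/18, b=Δ1−h1·(2M1+M2)/6=5/3
t_q=3/2 → seg 0, τ=3/2; S=-5+20/3·τ+0·τ²+-5/12·τ³=115/32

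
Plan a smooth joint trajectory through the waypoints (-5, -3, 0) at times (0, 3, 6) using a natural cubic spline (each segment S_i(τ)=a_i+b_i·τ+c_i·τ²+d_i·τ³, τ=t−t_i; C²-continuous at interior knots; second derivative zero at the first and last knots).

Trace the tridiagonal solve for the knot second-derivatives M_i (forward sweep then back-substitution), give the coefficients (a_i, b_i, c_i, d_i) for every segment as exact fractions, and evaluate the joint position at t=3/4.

Δ: Δ0=2/3, Δ1=1
row 1: diag=12, rhs=2; c'=1/4, d'=1/6
back: M1=1/6
M: M0=0, M1=1/6, M2=0
seg 0: a=-5, c=M0/2=0, d=(M1−M0)/(6·3)=1/108, b=Δ0−h0·(2M0+M1)/6=7/12
seg 1: a=-3, c=M1/2=1/12, d=(M2−M1)/(6·3)=-1/108, b=Δ1−h1·(2M1+M2)/6=5/6
t_q=3/4 → seg 0, τ=3/4; S=-5+7/12·τ+0·τ²+1/108·τ³=-1167/256

  seg 0: a=-5 b=7/12 c=0 d=1/108
  seg 1: a=-3 b=5/6 c=1/12 d=-1/108
S(3/4) = -1167/256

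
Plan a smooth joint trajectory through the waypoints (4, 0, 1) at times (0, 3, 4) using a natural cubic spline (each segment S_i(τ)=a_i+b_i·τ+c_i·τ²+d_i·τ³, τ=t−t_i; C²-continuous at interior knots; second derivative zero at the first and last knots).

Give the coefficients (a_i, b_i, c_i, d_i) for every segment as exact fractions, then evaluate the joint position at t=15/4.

Δ: Δ0=-4/3, Δ1=1
row 1: diag=8, rhs=14; c'=1/8, d'=7/4
back: M1=7/4
M: M0=0, M1=7/4, M2=0
seg 0: a=4, c=M0/2=0, d=(M1−M0)/(6·3)=7/72, b=Δ0−h0·(2M0+M1)/6=-53/24
seg 1: a=0, c=M1/2=7/8, d=(M2−M1)/(6·1)=-7/24, b=Δ1−h1·(2M1+M2)/6=5/12
t_q=15/4 → seg 1, τ=3/4; S=0+5/12·τ+7/8·τ²+-7/24·τ³=349/512

  seg 0: a=4 b=-53/24 c=0 d=7/72
  seg 1: a=0 b=5/12 c=7/8 d=-7/24
S(15/4) = 349/512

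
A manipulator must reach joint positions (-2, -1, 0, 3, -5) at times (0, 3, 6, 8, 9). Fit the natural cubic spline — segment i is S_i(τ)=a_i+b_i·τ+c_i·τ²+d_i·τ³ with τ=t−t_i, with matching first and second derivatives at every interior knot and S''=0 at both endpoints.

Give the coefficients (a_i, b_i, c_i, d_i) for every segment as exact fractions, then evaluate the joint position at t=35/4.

  seg 0: a=-2 b=220/309 c=0 d=-13/309
  seg 1: a=-1 b=-131/309 c=-39/103 d=65/309
  seg 2: a=0 b=922/309 c=156/103 d=-2789/2472
  seg 3: a=3 b=-2779/618 c=-2165/412 d=2165/1236
S(35/4) = -68279/26368

Δ: Δ0=1/3, Δ1=1/3, Δ2=3/2, Δ3=-8
row 1: diag=12, rhs=0; c'=1/4, d'=0
row 2: denom=10−3·1/4=37/4; d'=(7−3·0)/(37/4)=28/37
row 3: denom=6−2·8/37=206/37; d'=(-57−2·28/37)/(206/37)=-2165/206
back: M3=-2165/206
back: M2=28/37−8/37·-2165/206=312/103
back: M1=0−1/4·312/103=-78/103
M: M0=0, M1=-78/103, M2=312/103, M3=-2165/206, M4=0
seg 0: a=-2, c=M0/2=0, d=(M1−M0)/(6·3)=-13/309, b=Δ0−h0·(2M0+M1)/6=220/309
seg 1: a=-1, c=M1/2=-39/103, d=(M2−M1)/(6·3)=65/309, b=Δ1−h1·(2M1+M2)/6=-131/309
seg 2: a=0, c=M2/2=156/103, d=(M3−M2)/(6·2)=-2789/2472, b=Δ2−h2·(2M2+M3)/6=922/309
seg 3: a=3, c=M3/2=-2165/412, d=(M4−M3)/(6·1)=2165/1236, b=Δ3−h3·(2M3+M4)/6=-2779/618
t_q=35/4 → seg 3, τ=3/4; S=3+-2779/618·τ+-2165/412·τ²+2165/1236·τ³=-68279/26368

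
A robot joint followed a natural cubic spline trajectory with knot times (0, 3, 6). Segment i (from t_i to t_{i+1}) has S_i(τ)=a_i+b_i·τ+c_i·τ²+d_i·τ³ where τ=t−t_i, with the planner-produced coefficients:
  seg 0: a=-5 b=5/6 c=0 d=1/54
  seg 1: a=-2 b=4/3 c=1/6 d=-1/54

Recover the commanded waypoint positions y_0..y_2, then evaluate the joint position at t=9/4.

y_0=-5 y_1=-2 y_2=3
S(9/4) = -373/128

y_0 = S_0(0) = a_0 = -5
y_1 = S_1(0) = a_1 = -2
y_2 = S_1(3) = 3
t_q=9/4 is in segment 0 (τ=9/4); S_0(τ)=-373/128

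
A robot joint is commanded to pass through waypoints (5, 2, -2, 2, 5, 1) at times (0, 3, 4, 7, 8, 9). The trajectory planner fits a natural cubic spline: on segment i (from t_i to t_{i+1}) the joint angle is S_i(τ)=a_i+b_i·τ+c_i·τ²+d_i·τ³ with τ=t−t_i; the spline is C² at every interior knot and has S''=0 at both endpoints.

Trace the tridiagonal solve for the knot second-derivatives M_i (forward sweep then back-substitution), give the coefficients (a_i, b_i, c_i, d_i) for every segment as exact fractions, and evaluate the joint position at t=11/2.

Δ: Δ0=-1, Δ1=-4, Δ2=4/3, Δ3=3, Δ4=-4
row 1: diag=8, rhs=-18; c'=1/8, d'=-9/4
row 2: denom=8−1·1/8=63/8; d'=(32−1·-9/4)/(63/8)=274/63
row 3: denom=8−3·8/21=48/7; d'=(10−3·274/63)/(48/7)=-4/9
row 4: denom=4−1·7/48=185/48; d'=(-42−1·-4/9)/(185/48)=-5984/555
back: M4=-5984/555
back: M3=-4/9−7/48·-5984/555=626/555
back: M2=274/63−8/21·626/555=6526/1665
back: M1=-9/4−1/8·6526/1665=-4562/1665
M: M0=0, M1=-4562/1665, M2=6526/1665, M3=626/555, M4=-5984/555, M5=0
seg 0: a=5, c=M0/2=0, d=(M1−M0)/(6·3)=-2281/14985, b=Δ0−h0·(2M0+M1)/6=616/1665
seg 1: a=2, c=M1/2=-2281/1665, d=(M2−M1)/(6·1)=616/555, b=Δ1−h1·(2M1+M2)/6=-6227/1665
seg 2: a=-2, c=M2/2=3263/1665, d=(M3−M2)/(6·3)=-2324/14985, b=Δ2−h2·(2M2+M3)/6=-1049/333
seg 3: a=2, c=M3/2=313/555, d=(M4−M3)/(6·1)=-661/333, b=Δ3−h3·(2M3+M4)/6=7361/1665
seg 4: a=5, c=M4/2=-2992/555, d=(M5−M4)/(6·1)=2992/1665, b=Δ4−h4·(2M4+M5)/6=-676/1665
t_q=11/2 → seg 2, τ=3/2; S=-2+-1049/333·τ+3263/1665·τ²+-2324/14985·τ³=-2101/740

  seg 0: a=5 b=616/1665 c=0 d=-2281/14985
  seg 1: a=2 b=-6227/1665 c=-2281/1665 d=616/555
  seg 2: a=-2 b=-1049/333 c=3263/1665 d=-2324/14985
  seg 3: a=2 b=7361/1665 c=313/555 d=-661/333
  seg 4: a=5 b=-676/1665 c=-2992/555 d=2992/1665
S(11/2) = -2101/740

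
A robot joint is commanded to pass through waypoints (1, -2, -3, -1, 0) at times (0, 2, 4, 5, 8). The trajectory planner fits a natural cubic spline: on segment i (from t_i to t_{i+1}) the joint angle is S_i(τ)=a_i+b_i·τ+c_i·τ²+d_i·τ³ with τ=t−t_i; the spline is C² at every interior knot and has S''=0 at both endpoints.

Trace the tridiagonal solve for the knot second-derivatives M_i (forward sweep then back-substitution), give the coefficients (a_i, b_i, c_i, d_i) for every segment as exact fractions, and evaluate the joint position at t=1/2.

Δ: Δ0=-3/2, Δ1=-1/2, Δ2=2, Δ3=1/3
row 1: diag=8, rhs=6; c'=1/4, d'=3/4
row 2: denom=6−2·1/4=11/2; d'=(15−2·3/4)/(11/2)=27/11
row 3: denom=8−1·2/11=86/11; d'=(-10−1·27/11)/(86/11)=-137/86
back: M3=-137/86
back: M2=27/11−2/11·-137/86=118/43
back: M1=3/4−1/4·118/43=11/172
M: M0=0, M1=11/172, M2=118/43, M3=-137/86, M4=0
seg 0: a=1, c=M0/2=0, d=(M1−M0)/(6·2)=11/2064, b=Δ0−h0·(2M0+M1)/6=-785/516
seg 1: a=-2, c=M1/2=11/344, d=(M2−M1)/(6·2)=461/2064, b=Δ1−h1·(2M1+M2)/6=-188/129
seg 2: a=-3, c=M2/2=59/43, d=(M3−M2)/(6·1)=-373/516, b=Δ2−h2·(2M2+M3)/6=697/516
seg 3: a=-1, c=M3/2=-137/172, d=(M4−M3)/(6·3)=137/1548, b=Δ3−h3·(2M3+M4)/6=497/258
t_q=1/2 → seg 0, τ=1/2; S=1+-785/516·τ+0·τ²+11/2064·τ³=1321/5504

  seg 0: a=1 b=-785/516 c=0 d=11/2064
  seg 1: a=-2 b=-188/129 c=11/344 d=461/2064
  seg 2: a=-3 b=697/516 c=59/43 d=-373/516
  seg 3: a=-1 b=497/258 c=-137/172 d=137/1548
S(1/2) = 1321/5504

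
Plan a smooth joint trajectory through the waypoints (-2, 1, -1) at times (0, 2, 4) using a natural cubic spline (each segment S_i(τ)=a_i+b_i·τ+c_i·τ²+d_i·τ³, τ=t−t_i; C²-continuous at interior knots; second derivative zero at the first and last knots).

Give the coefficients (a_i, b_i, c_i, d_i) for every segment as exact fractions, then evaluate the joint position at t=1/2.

Δ: Δ0=3/2, Δ1=-1
row 1: diag=8, rhs=-15; c'=1/4, d'=-15/8
back: M1=-15/8
M: M0=0, M1=-15/8, M2=0
seg 0: a=-2, c=M0/2=0, d=(M1−M0)/(6·2)=-5/32, b=Δ0−h0·(2M0+M1)/6=17/8
seg 1: a=1, c=M1/2=-15/16, d=(M2−M1)/(6·2)=5/32, b=Δ1−h1·(2M1+M2)/6=1/4
t_q=1/2 → seg 0, τ=1/2; S=-2+17/8·τ+0·τ²+-5/32·τ³=-245/256

  seg 0: a=-2 b=17/8 c=0 d=-5/32
  seg 1: a=1 b=1/4 c=-15/16 d=5/32
S(1/2) = -245/256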